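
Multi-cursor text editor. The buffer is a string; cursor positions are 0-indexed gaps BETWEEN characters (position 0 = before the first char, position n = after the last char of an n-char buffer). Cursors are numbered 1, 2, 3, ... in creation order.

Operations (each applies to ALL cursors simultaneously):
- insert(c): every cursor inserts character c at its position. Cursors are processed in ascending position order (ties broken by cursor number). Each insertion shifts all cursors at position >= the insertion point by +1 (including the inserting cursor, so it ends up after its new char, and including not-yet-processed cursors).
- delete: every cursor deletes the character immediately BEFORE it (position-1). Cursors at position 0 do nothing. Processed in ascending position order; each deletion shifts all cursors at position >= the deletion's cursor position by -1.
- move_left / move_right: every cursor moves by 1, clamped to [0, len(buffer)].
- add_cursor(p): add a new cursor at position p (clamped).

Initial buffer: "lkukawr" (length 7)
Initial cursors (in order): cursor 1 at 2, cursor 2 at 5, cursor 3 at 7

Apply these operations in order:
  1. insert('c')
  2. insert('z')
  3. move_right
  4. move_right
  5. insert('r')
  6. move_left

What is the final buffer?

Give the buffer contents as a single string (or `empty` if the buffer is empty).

After op 1 (insert('c')): buffer="lkcukacwrc" (len 10), cursors c1@3 c2@7 c3@10, authorship ..1...2..3
After op 2 (insert('z')): buffer="lkczukaczwrcz" (len 13), cursors c1@4 c2@9 c3@13, authorship ..11...22..33
After op 3 (move_right): buffer="lkczukaczwrcz" (len 13), cursors c1@5 c2@10 c3@13, authorship ..11...22..33
After op 4 (move_right): buffer="lkczukaczwrcz" (len 13), cursors c1@6 c2@11 c3@13, authorship ..11...22..33
After op 5 (insert('r')): buffer="lkczukraczwrrczr" (len 16), cursors c1@7 c2@13 c3@16, authorship ..11..1.22..2333
After op 6 (move_left): buffer="lkczukraczwrrczr" (len 16), cursors c1@6 c2@12 c3@15, authorship ..11..1.22..2333

Answer: lkczukraczwrrczr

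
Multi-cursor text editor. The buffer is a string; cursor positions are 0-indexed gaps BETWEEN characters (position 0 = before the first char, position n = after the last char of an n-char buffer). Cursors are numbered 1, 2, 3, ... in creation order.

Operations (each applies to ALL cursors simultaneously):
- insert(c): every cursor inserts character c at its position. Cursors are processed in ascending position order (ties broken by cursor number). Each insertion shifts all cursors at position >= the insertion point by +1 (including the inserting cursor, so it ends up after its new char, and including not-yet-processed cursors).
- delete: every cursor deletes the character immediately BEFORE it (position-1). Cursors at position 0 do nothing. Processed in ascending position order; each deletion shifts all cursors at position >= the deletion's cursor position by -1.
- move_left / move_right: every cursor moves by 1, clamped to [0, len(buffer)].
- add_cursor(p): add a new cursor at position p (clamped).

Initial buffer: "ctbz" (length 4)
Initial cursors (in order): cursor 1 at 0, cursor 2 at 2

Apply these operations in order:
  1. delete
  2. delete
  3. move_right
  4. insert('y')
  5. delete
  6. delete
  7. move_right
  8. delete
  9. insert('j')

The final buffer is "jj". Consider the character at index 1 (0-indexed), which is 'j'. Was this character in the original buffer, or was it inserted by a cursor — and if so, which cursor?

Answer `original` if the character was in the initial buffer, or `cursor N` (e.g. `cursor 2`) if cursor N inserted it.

Answer: cursor 2

Derivation:
After op 1 (delete): buffer="cbz" (len 3), cursors c1@0 c2@1, authorship ...
After op 2 (delete): buffer="bz" (len 2), cursors c1@0 c2@0, authorship ..
After op 3 (move_right): buffer="bz" (len 2), cursors c1@1 c2@1, authorship ..
After op 4 (insert('y')): buffer="byyz" (len 4), cursors c1@3 c2@3, authorship .12.
After op 5 (delete): buffer="bz" (len 2), cursors c1@1 c2@1, authorship ..
After op 6 (delete): buffer="z" (len 1), cursors c1@0 c2@0, authorship .
After op 7 (move_right): buffer="z" (len 1), cursors c1@1 c2@1, authorship .
After op 8 (delete): buffer="" (len 0), cursors c1@0 c2@0, authorship 
After op 9 (insert('j')): buffer="jj" (len 2), cursors c1@2 c2@2, authorship 12
Authorship (.=original, N=cursor N): 1 2
Index 1: author = 2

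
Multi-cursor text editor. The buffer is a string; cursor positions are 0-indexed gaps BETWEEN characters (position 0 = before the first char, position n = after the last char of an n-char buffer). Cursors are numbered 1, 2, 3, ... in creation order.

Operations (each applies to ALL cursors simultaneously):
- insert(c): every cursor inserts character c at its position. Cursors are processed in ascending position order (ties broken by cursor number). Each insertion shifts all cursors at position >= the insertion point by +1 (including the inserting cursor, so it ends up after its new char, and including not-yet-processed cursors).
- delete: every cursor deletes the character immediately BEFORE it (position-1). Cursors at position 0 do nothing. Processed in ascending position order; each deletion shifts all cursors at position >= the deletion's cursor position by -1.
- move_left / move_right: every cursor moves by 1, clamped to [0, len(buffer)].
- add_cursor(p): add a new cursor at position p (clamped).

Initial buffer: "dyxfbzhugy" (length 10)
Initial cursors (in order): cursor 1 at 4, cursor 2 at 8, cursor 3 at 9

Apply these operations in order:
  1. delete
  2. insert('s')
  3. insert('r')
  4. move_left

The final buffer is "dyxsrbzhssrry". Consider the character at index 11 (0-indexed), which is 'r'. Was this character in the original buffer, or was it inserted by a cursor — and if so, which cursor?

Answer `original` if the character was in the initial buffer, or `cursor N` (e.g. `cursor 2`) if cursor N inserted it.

Answer: cursor 3

Derivation:
After op 1 (delete): buffer="dyxbzhy" (len 7), cursors c1@3 c2@6 c3@6, authorship .......
After op 2 (insert('s')): buffer="dyxsbzhssy" (len 10), cursors c1@4 c2@9 c3@9, authorship ...1...23.
After op 3 (insert('r')): buffer="dyxsrbzhssrry" (len 13), cursors c1@5 c2@12 c3@12, authorship ...11...2323.
After op 4 (move_left): buffer="dyxsrbzhssrry" (len 13), cursors c1@4 c2@11 c3@11, authorship ...11...2323.
Authorship (.=original, N=cursor N): . . . 1 1 . . . 2 3 2 3 .
Index 11: author = 3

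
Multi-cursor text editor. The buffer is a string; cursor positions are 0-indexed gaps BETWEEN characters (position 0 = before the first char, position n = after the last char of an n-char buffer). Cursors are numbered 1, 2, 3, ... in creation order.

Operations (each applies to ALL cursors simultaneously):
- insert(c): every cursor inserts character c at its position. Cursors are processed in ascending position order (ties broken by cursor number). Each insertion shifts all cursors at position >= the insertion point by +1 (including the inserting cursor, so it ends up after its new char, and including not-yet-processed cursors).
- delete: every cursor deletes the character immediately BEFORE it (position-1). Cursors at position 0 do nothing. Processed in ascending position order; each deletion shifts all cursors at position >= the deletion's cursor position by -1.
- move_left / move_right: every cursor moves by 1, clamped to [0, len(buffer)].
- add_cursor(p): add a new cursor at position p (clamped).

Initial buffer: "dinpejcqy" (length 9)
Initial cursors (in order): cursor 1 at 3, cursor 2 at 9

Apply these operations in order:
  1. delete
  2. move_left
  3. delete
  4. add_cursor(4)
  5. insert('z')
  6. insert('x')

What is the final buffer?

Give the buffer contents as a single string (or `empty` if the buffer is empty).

Answer: zxipejzzxxq

Derivation:
After op 1 (delete): buffer="dipejcq" (len 7), cursors c1@2 c2@7, authorship .......
After op 2 (move_left): buffer="dipejcq" (len 7), cursors c1@1 c2@6, authorship .......
After op 3 (delete): buffer="ipejq" (len 5), cursors c1@0 c2@4, authorship .....
After op 4 (add_cursor(4)): buffer="ipejq" (len 5), cursors c1@0 c2@4 c3@4, authorship .....
After op 5 (insert('z')): buffer="zipejzzq" (len 8), cursors c1@1 c2@7 c3@7, authorship 1....23.
After op 6 (insert('x')): buffer="zxipejzzxxq" (len 11), cursors c1@2 c2@10 c3@10, authorship 11....2323.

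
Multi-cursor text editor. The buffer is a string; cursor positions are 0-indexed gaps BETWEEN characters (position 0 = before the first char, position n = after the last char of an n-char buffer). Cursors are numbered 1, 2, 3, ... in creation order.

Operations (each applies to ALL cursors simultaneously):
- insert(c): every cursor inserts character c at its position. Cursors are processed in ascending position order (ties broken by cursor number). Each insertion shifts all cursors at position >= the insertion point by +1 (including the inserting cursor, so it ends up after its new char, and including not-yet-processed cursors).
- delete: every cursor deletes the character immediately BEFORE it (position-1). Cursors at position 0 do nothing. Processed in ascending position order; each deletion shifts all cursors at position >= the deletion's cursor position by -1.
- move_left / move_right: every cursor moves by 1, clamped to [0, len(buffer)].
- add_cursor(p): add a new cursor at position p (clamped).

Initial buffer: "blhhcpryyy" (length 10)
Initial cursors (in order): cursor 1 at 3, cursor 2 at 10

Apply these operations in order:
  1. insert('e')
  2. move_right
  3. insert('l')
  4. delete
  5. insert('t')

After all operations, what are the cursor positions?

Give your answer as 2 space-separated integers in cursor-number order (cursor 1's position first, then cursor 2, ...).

Answer: 6 14

Derivation:
After op 1 (insert('e')): buffer="blhehcpryyye" (len 12), cursors c1@4 c2@12, authorship ...1.......2
After op 2 (move_right): buffer="blhehcpryyye" (len 12), cursors c1@5 c2@12, authorship ...1.......2
After op 3 (insert('l')): buffer="blhehlcpryyyel" (len 14), cursors c1@6 c2@14, authorship ...1.1......22
After op 4 (delete): buffer="blhehcpryyye" (len 12), cursors c1@5 c2@12, authorship ...1.......2
After op 5 (insert('t')): buffer="blhehtcpryyyet" (len 14), cursors c1@6 c2@14, authorship ...1.1......22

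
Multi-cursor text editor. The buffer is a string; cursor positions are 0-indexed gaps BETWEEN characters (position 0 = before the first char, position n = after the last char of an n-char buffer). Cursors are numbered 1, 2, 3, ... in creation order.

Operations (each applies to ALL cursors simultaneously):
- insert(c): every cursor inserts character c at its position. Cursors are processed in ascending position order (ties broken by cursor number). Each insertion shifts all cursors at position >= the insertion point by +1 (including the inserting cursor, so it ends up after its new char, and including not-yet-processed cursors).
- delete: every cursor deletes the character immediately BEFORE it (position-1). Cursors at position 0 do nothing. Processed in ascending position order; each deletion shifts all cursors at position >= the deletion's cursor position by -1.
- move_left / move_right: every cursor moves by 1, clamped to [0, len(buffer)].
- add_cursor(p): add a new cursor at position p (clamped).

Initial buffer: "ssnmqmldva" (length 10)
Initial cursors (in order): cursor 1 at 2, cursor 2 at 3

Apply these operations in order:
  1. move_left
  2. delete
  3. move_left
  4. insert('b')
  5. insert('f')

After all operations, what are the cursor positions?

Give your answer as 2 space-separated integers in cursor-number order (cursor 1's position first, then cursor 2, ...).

Answer: 4 4

Derivation:
After op 1 (move_left): buffer="ssnmqmldva" (len 10), cursors c1@1 c2@2, authorship ..........
After op 2 (delete): buffer="nmqmldva" (len 8), cursors c1@0 c2@0, authorship ........
After op 3 (move_left): buffer="nmqmldva" (len 8), cursors c1@0 c2@0, authorship ........
After op 4 (insert('b')): buffer="bbnmqmldva" (len 10), cursors c1@2 c2@2, authorship 12........
After op 5 (insert('f')): buffer="bbffnmqmldva" (len 12), cursors c1@4 c2@4, authorship 1212........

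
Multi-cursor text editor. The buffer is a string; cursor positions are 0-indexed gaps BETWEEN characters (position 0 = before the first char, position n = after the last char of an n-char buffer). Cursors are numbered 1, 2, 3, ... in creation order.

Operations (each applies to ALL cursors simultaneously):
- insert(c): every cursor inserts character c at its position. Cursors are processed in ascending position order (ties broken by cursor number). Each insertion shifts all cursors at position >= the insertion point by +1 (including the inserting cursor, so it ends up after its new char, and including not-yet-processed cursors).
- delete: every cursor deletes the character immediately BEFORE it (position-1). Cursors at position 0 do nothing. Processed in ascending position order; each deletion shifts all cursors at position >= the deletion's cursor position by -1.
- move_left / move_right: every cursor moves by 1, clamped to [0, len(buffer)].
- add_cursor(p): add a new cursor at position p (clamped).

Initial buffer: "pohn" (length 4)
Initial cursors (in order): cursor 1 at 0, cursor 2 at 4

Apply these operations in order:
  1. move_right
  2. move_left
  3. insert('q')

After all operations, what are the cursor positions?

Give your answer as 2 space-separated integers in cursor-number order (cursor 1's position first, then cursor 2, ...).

After op 1 (move_right): buffer="pohn" (len 4), cursors c1@1 c2@4, authorship ....
After op 2 (move_left): buffer="pohn" (len 4), cursors c1@0 c2@3, authorship ....
After op 3 (insert('q')): buffer="qpohqn" (len 6), cursors c1@1 c2@5, authorship 1...2.

Answer: 1 5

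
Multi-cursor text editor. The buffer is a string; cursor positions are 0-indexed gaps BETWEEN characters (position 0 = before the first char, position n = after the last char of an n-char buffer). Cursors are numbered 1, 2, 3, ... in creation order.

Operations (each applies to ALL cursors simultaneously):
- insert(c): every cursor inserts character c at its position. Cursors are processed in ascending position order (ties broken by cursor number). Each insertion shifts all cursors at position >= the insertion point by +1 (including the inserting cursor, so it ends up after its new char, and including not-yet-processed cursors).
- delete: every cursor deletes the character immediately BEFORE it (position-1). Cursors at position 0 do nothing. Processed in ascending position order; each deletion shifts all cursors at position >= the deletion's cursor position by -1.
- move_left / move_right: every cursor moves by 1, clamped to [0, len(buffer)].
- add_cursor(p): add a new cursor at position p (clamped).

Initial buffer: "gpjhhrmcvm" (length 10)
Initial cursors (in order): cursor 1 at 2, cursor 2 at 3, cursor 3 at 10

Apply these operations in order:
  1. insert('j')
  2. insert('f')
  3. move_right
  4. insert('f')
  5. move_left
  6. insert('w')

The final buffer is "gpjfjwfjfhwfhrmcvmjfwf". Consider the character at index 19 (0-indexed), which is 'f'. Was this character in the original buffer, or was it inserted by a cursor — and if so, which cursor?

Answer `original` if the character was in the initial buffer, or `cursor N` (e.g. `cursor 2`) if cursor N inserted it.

After op 1 (insert('j')): buffer="gpjjjhhrmcvmj" (len 13), cursors c1@3 c2@5 c3@13, authorship ..1.2.......3
After op 2 (insert('f')): buffer="gpjfjjfhhrmcvmjf" (len 16), cursors c1@4 c2@7 c3@16, authorship ..11.22.......33
After op 3 (move_right): buffer="gpjfjjfhhrmcvmjf" (len 16), cursors c1@5 c2@8 c3@16, authorship ..11.22.......33
After op 4 (insert('f')): buffer="gpjfjfjfhfhrmcvmjff" (len 19), cursors c1@6 c2@10 c3@19, authorship ..11.122.2......333
After op 5 (move_left): buffer="gpjfjfjfhfhrmcvmjff" (len 19), cursors c1@5 c2@9 c3@18, authorship ..11.122.2......333
After op 6 (insert('w')): buffer="gpjfjwfjfhwfhrmcvmjfwf" (len 22), cursors c1@6 c2@11 c3@21, authorship ..11.1122.22......3333
Authorship (.=original, N=cursor N): . . 1 1 . 1 1 2 2 . 2 2 . . . . . . 3 3 3 3
Index 19: author = 3

Answer: cursor 3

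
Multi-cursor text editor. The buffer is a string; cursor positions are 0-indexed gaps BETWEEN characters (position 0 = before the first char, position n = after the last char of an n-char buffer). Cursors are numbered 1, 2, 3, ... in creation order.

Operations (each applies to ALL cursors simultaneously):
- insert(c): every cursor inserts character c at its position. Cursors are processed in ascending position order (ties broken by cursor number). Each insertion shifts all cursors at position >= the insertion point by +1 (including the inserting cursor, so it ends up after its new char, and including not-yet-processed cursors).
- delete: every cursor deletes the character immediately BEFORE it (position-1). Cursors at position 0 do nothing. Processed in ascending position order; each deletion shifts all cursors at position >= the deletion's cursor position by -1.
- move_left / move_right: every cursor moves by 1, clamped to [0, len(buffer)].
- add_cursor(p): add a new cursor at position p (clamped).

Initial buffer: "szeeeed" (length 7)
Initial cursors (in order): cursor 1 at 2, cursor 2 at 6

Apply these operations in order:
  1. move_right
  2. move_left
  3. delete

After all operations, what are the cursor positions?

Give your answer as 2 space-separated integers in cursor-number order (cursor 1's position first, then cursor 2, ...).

Answer: 1 4

Derivation:
After op 1 (move_right): buffer="szeeeed" (len 7), cursors c1@3 c2@7, authorship .......
After op 2 (move_left): buffer="szeeeed" (len 7), cursors c1@2 c2@6, authorship .......
After op 3 (delete): buffer="seeed" (len 5), cursors c1@1 c2@4, authorship .....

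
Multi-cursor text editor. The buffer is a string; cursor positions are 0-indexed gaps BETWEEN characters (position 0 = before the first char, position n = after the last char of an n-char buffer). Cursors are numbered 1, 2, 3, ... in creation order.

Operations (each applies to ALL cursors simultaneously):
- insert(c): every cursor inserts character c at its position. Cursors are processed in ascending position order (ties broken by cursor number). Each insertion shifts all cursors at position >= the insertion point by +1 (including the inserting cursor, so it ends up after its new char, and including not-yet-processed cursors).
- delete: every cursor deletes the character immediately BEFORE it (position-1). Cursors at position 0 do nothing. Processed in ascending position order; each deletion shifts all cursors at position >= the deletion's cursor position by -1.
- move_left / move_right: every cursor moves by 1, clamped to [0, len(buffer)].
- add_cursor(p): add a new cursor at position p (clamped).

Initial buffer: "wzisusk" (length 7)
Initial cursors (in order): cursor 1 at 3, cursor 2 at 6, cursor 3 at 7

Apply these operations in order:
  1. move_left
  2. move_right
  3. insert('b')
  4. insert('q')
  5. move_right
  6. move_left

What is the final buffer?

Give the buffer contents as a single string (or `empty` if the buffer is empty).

Answer: wzibqsusbqkbq

Derivation:
After op 1 (move_left): buffer="wzisusk" (len 7), cursors c1@2 c2@5 c3@6, authorship .......
After op 2 (move_right): buffer="wzisusk" (len 7), cursors c1@3 c2@6 c3@7, authorship .......
After op 3 (insert('b')): buffer="wzibsusbkb" (len 10), cursors c1@4 c2@8 c3@10, authorship ...1...2.3
After op 4 (insert('q')): buffer="wzibqsusbqkbq" (len 13), cursors c1@5 c2@10 c3@13, authorship ...11...22.33
After op 5 (move_right): buffer="wzibqsusbqkbq" (len 13), cursors c1@6 c2@11 c3@13, authorship ...11...22.33
After op 6 (move_left): buffer="wzibqsusbqkbq" (len 13), cursors c1@5 c2@10 c3@12, authorship ...11...22.33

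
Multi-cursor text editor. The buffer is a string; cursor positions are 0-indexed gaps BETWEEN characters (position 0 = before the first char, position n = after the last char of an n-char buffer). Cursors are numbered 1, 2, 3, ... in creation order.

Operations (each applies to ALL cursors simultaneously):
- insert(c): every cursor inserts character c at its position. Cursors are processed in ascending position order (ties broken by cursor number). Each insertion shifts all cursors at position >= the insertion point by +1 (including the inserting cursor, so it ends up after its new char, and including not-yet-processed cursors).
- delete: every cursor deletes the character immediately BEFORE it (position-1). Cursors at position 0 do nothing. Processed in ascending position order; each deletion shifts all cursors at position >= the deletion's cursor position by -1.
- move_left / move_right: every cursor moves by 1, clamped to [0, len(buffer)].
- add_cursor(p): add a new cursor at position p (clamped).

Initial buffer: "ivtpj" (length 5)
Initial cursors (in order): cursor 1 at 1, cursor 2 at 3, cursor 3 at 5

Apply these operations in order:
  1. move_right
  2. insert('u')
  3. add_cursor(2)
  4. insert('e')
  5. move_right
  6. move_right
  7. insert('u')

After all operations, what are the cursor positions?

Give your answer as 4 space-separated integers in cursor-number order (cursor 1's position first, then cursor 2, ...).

After op 1 (move_right): buffer="ivtpj" (len 5), cursors c1@2 c2@4 c3@5, authorship .....
After op 2 (insert('u')): buffer="ivutpuju" (len 8), cursors c1@3 c2@6 c3@8, authorship ..1..2.3
After op 3 (add_cursor(2)): buffer="ivutpuju" (len 8), cursors c4@2 c1@3 c2@6 c3@8, authorship ..1..2.3
After op 4 (insert('e')): buffer="iveuetpuejue" (len 12), cursors c4@3 c1@5 c2@9 c3@12, authorship ..411..22.33
After op 5 (move_right): buffer="iveuetpuejue" (len 12), cursors c4@4 c1@6 c2@10 c3@12, authorship ..411..22.33
After op 6 (move_right): buffer="iveuetpuejue" (len 12), cursors c4@5 c1@7 c2@11 c3@12, authorship ..411..22.33
After op 7 (insert('u')): buffer="iveueutpuuejuueu" (len 16), cursors c4@6 c1@9 c2@14 c3@16, authorship ..4114..122.3233

Answer: 9 14 16 6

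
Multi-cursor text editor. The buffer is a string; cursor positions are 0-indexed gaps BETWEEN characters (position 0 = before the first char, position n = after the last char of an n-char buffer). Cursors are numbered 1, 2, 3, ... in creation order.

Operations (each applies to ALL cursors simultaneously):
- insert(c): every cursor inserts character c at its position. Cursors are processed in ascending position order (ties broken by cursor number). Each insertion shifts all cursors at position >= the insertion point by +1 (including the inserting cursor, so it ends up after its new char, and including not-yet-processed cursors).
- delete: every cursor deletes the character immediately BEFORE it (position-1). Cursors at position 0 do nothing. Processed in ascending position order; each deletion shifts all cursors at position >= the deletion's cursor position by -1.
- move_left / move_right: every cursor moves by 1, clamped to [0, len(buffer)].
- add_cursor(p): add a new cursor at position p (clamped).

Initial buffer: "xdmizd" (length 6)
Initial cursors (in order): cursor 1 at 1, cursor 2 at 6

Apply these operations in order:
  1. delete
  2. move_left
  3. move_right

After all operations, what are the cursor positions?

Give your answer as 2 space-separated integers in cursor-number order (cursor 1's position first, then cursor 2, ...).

After op 1 (delete): buffer="dmiz" (len 4), cursors c1@0 c2@4, authorship ....
After op 2 (move_left): buffer="dmiz" (len 4), cursors c1@0 c2@3, authorship ....
After op 3 (move_right): buffer="dmiz" (len 4), cursors c1@1 c2@4, authorship ....

Answer: 1 4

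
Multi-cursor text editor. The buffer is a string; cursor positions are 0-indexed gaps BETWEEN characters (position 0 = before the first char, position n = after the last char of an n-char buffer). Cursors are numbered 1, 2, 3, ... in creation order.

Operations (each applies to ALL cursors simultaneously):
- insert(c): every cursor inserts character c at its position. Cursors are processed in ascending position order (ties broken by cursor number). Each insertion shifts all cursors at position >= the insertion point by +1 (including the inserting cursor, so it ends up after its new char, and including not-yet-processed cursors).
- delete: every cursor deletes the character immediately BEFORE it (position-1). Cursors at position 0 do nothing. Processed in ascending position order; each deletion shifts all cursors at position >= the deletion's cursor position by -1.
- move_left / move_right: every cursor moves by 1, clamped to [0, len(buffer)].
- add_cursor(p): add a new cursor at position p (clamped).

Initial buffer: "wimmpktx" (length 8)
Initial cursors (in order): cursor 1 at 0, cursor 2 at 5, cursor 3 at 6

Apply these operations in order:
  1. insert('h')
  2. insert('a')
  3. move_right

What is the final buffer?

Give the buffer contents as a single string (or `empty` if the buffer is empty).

Answer: hawimmphakhatx

Derivation:
After op 1 (insert('h')): buffer="hwimmphkhtx" (len 11), cursors c1@1 c2@7 c3@9, authorship 1.....2.3..
After op 2 (insert('a')): buffer="hawimmphakhatx" (len 14), cursors c1@2 c2@9 c3@12, authorship 11.....22.33..
After op 3 (move_right): buffer="hawimmphakhatx" (len 14), cursors c1@3 c2@10 c3@13, authorship 11.....22.33..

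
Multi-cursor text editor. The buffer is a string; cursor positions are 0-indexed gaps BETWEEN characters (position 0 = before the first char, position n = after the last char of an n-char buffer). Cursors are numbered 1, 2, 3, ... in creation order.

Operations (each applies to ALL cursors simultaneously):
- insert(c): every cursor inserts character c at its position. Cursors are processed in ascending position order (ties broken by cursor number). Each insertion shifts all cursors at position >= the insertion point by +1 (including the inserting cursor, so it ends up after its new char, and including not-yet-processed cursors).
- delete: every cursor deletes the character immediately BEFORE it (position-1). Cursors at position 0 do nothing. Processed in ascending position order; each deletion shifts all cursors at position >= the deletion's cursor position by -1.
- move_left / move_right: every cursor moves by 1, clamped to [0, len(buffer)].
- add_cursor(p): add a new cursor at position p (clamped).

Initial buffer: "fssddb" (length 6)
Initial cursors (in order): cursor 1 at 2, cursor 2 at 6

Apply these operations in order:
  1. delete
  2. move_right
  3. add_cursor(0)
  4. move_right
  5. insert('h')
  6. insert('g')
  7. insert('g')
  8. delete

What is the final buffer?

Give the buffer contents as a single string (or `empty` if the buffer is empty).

After op 1 (delete): buffer="fsdd" (len 4), cursors c1@1 c2@4, authorship ....
After op 2 (move_right): buffer="fsdd" (len 4), cursors c1@2 c2@4, authorship ....
After op 3 (add_cursor(0)): buffer="fsdd" (len 4), cursors c3@0 c1@2 c2@4, authorship ....
After op 4 (move_right): buffer="fsdd" (len 4), cursors c3@1 c1@3 c2@4, authorship ....
After op 5 (insert('h')): buffer="fhsdhdh" (len 7), cursors c3@2 c1@5 c2@7, authorship .3..1.2
After op 6 (insert('g')): buffer="fhgsdhgdhg" (len 10), cursors c3@3 c1@7 c2@10, authorship .33..11.22
After op 7 (insert('g')): buffer="fhggsdhggdhgg" (len 13), cursors c3@4 c1@9 c2@13, authorship .333..111.222
After op 8 (delete): buffer="fhgsdhgdhg" (len 10), cursors c3@3 c1@7 c2@10, authorship .33..11.22

Answer: fhgsdhgdhg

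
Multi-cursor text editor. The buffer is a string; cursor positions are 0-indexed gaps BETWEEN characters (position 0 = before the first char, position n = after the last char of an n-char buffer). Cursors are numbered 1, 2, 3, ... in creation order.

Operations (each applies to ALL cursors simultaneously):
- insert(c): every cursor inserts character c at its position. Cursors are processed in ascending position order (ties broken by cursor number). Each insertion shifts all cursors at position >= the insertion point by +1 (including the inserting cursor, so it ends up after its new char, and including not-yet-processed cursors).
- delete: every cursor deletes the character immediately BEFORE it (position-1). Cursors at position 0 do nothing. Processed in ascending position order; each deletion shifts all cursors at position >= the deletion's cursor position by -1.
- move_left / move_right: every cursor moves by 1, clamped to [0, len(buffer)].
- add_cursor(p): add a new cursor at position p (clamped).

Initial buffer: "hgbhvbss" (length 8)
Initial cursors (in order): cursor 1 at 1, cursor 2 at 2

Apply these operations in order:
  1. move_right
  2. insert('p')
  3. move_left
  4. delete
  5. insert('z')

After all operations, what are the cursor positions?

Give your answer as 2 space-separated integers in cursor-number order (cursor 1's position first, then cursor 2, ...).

After op 1 (move_right): buffer="hgbhvbss" (len 8), cursors c1@2 c2@3, authorship ........
After op 2 (insert('p')): buffer="hgpbphvbss" (len 10), cursors c1@3 c2@5, authorship ..1.2.....
After op 3 (move_left): buffer="hgpbphvbss" (len 10), cursors c1@2 c2@4, authorship ..1.2.....
After op 4 (delete): buffer="hpphvbss" (len 8), cursors c1@1 c2@2, authorship .12.....
After op 5 (insert('z')): buffer="hzpzphvbss" (len 10), cursors c1@2 c2@4, authorship .1122.....

Answer: 2 4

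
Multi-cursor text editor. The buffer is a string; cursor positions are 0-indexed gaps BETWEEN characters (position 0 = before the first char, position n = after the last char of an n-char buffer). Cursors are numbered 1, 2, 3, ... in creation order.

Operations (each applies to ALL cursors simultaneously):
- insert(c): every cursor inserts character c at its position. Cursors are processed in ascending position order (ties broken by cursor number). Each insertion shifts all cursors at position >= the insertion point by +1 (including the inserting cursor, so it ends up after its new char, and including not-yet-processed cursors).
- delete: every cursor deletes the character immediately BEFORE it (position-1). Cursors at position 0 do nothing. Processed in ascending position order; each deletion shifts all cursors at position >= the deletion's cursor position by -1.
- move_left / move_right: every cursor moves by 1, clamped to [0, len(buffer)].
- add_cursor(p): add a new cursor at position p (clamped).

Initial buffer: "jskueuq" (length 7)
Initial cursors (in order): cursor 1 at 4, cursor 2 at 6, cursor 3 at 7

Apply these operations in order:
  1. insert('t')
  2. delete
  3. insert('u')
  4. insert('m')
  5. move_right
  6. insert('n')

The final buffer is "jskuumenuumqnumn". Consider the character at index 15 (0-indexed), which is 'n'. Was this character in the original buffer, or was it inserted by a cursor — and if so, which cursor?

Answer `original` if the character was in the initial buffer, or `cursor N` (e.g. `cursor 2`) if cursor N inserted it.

Answer: cursor 3

Derivation:
After op 1 (insert('t')): buffer="jskuteutqt" (len 10), cursors c1@5 c2@8 c3@10, authorship ....1..2.3
After op 2 (delete): buffer="jskueuq" (len 7), cursors c1@4 c2@6 c3@7, authorship .......
After op 3 (insert('u')): buffer="jskuueuuqu" (len 10), cursors c1@5 c2@8 c3@10, authorship ....1..2.3
After op 4 (insert('m')): buffer="jskuumeuumqum" (len 13), cursors c1@6 c2@10 c3@13, authorship ....11..22.33
After op 5 (move_right): buffer="jskuumeuumqum" (len 13), cursors c1@7 c2@11 c3@13, authorship ....11..22.33
After op 6 (insert('n')): buffer="jskuumenuumqnumn" (len 16), cursors c1@8 c2@13 c3@16, authorship ....11.1.22.2333
Authorship (.=original, N=cursor N): . . . . 1 1 . 1 . 2 2 . 2 3 3 3
Index 15: author = 3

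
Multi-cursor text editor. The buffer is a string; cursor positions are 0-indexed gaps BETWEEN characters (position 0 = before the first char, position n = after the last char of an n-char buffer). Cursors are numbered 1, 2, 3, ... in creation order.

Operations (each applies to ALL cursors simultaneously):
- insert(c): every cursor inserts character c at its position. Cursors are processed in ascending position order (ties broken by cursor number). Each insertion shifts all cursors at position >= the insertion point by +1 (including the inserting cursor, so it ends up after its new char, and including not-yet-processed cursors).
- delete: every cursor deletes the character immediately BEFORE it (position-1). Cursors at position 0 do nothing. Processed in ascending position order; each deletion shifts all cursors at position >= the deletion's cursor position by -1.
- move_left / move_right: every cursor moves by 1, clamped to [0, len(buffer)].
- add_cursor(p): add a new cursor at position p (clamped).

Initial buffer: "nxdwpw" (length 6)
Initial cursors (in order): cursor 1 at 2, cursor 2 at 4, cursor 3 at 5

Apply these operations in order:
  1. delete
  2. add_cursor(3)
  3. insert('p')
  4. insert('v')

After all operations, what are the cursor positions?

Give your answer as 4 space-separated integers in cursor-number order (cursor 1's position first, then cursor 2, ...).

After op 1 (delete): buffer="ndw" (len 3), cursors c1@1 c2@2 c3@2, authorship ...
After op 2 (add_cursor(3)): buffer="ndw" (len 3), cursors c1@1 c2@2 c3@2 c4@3, authorship ...
After op 3 (insert('p')): buffer="npdppwp" (len 7), cursors c1@2 c2@5 c3@5 c4@7, authorship .1.23.4
After op 4 (insert('v')): buffer="npvdppvvwpv" (len 11), cursors c1@3 c2@8 c3@8 c4@11, authorship .11.2323.44

Answer: 3 8 8 11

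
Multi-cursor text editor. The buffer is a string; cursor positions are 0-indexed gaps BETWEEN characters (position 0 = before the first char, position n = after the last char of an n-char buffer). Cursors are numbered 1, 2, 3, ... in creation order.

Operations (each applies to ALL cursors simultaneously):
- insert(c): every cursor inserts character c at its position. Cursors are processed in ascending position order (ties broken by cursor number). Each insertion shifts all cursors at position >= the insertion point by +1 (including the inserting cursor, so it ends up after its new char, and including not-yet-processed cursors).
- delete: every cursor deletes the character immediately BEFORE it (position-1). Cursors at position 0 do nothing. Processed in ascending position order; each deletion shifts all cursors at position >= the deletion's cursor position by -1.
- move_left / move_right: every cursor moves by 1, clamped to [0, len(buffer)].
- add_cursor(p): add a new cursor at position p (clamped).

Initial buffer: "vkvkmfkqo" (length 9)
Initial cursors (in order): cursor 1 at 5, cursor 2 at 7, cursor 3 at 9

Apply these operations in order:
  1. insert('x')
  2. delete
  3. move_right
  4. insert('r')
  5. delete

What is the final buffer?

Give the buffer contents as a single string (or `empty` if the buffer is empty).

After op 1 (insert('x')): buffer="vkvkmxfkxqox" (len 12), cursors c1@6 c2@9 c3@12, authorship .....1..2..3
After op 2 (delete): buffer="vkvkmfkqo" (len 9), cursors c1@5 c2@7 c3@9, authorship .........
After op 3 (move_right): buffer="vkvkmfkqo" (len 9), cursors c1@6 c2@8 c3@9, authorship .........
After op 4 (insert('r')): buffer="vkvkmfrkqror" (len 12), cursors c1@7 c2@10 c3@12, authorship ......1..2.3
After op 5 (delete): buffer="vkvkmfkqo" (len 9), cursors c1@6 c2@8 c3@9, authorship .........

Answer: vkvkmfkqo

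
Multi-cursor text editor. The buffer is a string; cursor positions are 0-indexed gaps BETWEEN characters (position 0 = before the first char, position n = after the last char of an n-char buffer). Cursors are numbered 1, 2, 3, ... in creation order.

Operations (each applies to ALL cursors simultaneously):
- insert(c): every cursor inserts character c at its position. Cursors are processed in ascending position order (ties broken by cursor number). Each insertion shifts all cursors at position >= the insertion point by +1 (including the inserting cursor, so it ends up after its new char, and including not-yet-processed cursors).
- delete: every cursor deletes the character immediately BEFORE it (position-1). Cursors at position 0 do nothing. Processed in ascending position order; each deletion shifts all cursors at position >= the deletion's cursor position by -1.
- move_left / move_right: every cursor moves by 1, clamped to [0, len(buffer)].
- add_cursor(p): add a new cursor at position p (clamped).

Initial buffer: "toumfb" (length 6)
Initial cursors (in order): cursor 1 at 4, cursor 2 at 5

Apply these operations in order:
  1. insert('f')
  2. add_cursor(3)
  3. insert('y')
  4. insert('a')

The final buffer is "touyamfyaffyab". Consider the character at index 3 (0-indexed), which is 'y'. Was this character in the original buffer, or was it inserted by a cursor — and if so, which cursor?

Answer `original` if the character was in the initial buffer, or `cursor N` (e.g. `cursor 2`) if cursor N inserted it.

After op 1 (insert('f')): buffer="toumfffb" (len 8), cursors c1@5 c2@7, authorship ....1.2.
After op 2 (add_cursor(3)): buffer="toumfffb" (len 8), cursors c3@3 c1@5 c2@7, authorship ....1.2.
After op 3 (insert('y')): buffer="touymfyffyb" (len 11), cursors c3@4 c1@7 c2@10, authorship ...3.11.22.
After op 4 (insert('a')): buffer="touyamfyaffyab" (len 14), cursors c3@5 c1@9 c2@13, authorship ...33.111.222.
Authorship (.=original, N=cursor N): . . . 3 3 . 1 1 1 . 2 2 2 .
Index 3: author = 3

Answer: cursor 3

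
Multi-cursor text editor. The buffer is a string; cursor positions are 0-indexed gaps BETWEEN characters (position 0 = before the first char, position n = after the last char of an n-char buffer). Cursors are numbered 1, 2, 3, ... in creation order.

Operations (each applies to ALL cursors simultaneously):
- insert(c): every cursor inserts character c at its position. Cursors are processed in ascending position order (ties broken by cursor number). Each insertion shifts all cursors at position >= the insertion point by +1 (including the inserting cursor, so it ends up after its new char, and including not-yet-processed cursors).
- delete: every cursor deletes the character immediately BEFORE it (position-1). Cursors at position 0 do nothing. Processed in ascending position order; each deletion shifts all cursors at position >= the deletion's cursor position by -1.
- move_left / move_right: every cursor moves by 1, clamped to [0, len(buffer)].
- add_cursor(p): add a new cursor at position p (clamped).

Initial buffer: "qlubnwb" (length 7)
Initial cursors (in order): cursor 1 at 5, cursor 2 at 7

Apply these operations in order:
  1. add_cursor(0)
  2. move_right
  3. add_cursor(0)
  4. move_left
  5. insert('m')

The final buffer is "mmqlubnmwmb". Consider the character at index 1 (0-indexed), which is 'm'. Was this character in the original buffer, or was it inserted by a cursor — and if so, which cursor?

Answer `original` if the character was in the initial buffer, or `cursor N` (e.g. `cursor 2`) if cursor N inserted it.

After op 1 (add_cursor(0)): buffer="qlubnwb" (len 7), cursors c3@0 c1@5 c2@7, authorship .......
After op 2 (move_right): buffer="qlubnwb" (len 7), cursors c3@1 c1@6 c2@7, authorship .......
After op 3 (add_cursor(0)): buffer="qlubnwb" (len 7), cursors c4@0 c3@1 c1@6 c2@7, authorship .......
After op 4 (move_left): buffer="qlubnwb" (len 7), cursors c3@0 c4@0 c1@5 c2@6, authorship .......
After op 5 (insert('m')): buffer="mmqlubnmwmb" (len 11), cursors c3@2 c4@2 c1@8 c2@10, authorship 34.....1.2.
Authorship (.=original, N=cursor N): 3 4 . . . . . 1 . 2 .
Index 1: author = 4

Answer: cursor 4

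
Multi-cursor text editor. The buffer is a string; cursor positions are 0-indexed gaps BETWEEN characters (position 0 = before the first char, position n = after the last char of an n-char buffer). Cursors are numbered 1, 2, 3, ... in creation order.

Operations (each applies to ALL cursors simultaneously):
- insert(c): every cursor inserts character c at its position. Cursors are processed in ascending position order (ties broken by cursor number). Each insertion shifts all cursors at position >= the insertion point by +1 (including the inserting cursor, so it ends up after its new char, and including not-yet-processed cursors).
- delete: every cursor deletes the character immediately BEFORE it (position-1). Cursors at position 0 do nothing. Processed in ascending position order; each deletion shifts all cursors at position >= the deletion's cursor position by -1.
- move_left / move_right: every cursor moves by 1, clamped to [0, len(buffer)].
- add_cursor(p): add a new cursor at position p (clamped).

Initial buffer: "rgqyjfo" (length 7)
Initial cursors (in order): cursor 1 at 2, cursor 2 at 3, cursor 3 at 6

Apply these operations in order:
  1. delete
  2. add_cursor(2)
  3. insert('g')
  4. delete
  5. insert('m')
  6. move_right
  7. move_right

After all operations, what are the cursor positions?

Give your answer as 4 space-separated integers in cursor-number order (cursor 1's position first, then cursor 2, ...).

Answer: 5 5 8 7

Derivation:
After op 1 (delete): buffer="ryjo" (len 4), cursors c1@1 c2@1 c3@3, authorship ....
After op 2 (add_cursor(2)): buffer="ryjo" (len 4), cursors c1@1 c2@1 c4@2 c3@3, authorship ....
After op 3 (insert('g')): buffer="rggygjgo" (len 8), cursors c1@3 c2@3 c4@5 c3@7, authorship .12.4.3.
After op 4 (delete): buffer="ryjo" (len 4), cursors c1@1 c2@1 c4@2 c3@3, authorship ....
After op 5 (insert('m')): buffer="rmmymjmo" (len 8), cursors c1@3 c2@3 c4@5 c3@7, authorship .12.4.3.
After op 6 (move_right): buffer="rmmymjmo" (len 8), cursors c1@4 c2@4 c4@6 c3@8, authorship .12.4.3.
After op 7 (move_right): buffer="rmmymjmo" (len 8), cursors c1@5 c2@5 c4@7 c3@8, authorship .12.4.3.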